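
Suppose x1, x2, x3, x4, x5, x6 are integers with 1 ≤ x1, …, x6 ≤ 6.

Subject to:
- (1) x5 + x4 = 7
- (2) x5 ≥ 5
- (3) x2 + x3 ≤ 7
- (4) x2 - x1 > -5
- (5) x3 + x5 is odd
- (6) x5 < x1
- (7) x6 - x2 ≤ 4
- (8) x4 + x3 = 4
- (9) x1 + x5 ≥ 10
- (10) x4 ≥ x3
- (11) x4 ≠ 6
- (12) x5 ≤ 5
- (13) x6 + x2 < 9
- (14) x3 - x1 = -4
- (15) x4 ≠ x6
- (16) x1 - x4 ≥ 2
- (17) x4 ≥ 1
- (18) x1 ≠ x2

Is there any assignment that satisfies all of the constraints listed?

Take x1 = 6, x2 = 2, x3 = 2, x4 = 2, x5 = 5, x6 = 5. Then constraint 1: x5 + x4 = 7; constraint 3: x2 + x3 = 4, and every other listed constraint is also met.

Satisfiable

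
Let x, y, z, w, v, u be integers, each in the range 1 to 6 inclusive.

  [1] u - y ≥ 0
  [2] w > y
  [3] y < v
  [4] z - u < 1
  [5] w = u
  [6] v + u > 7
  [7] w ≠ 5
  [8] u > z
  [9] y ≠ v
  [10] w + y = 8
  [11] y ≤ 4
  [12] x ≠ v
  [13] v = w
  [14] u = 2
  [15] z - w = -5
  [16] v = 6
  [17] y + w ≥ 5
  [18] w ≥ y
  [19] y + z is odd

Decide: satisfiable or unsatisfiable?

Constraint 16 fixes v = 6 and constraint 14 fixes u = 2. Constraints 5 and 13 give v = w = u, so v = u. But 6 ≠ 2 — contradiction.

Unsatisfiable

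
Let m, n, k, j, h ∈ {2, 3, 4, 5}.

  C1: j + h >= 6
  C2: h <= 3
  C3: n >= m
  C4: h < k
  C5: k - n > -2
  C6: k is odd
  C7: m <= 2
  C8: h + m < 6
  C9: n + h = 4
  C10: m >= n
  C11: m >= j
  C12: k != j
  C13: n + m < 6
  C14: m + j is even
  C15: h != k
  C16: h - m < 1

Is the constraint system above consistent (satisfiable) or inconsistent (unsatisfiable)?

From constraints 7 and 11: j ≤ m ≤ 2. From constraint 2: h ≤ 3. Hence j + h ≤ 5. But constraint 1 requires j + h ≥ 6, and 6 > 5. Contradiction.

Unsatisfiable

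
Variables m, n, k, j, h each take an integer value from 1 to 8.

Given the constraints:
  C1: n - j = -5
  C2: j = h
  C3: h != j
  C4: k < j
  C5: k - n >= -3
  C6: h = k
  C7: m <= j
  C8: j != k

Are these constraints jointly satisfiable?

Unsatisfiable

From constraints 2 and 6, j = h = k, so j = k. But constraint 8 says j ≠ k. Contradiction.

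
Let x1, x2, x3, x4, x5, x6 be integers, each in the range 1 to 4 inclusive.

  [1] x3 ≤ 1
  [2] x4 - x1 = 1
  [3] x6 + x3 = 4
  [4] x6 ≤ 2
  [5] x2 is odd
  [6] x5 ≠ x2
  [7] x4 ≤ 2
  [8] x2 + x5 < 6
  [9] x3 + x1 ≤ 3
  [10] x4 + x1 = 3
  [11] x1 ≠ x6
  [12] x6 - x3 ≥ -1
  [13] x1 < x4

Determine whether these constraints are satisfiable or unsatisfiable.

Unsatisfiable

From constraint 4: x6 ≤ 2. From constraint 1: x3 ≤ 1. Hence x6 + x3 ≤ 3. But constraint 3 requires x6 + x3 = 4, and 4 > 3. Contradiction.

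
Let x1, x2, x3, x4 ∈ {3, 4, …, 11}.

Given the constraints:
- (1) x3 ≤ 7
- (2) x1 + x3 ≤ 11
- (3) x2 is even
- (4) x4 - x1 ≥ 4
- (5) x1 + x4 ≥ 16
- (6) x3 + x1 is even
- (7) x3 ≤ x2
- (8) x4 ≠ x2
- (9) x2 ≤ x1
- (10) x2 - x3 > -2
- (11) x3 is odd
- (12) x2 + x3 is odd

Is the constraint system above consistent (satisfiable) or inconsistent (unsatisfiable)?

Take x1 = 7, x2 = 4, x3 = 3, x4 = 11. Then constraint 2: x1 + x3 = 10; constraint 4: x4 - x1 = 4, and every other listed constraint is also met.

Satisfiable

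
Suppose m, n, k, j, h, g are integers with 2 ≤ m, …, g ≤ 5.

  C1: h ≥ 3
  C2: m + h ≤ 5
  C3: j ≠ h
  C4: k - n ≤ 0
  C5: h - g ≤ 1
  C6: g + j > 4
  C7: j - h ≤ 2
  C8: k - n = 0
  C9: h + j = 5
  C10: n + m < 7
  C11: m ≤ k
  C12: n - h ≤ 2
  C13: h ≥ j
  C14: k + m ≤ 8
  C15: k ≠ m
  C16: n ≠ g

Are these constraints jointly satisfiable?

Satisfiable

One satisfying assignment is m = 2, n = 3, k = 3, j = 2, h = 3, g = 4.
For the less obvious constraints — constraint 2: m + h = 5; constraint 4: k - n = 0 — and the others hold by inspection.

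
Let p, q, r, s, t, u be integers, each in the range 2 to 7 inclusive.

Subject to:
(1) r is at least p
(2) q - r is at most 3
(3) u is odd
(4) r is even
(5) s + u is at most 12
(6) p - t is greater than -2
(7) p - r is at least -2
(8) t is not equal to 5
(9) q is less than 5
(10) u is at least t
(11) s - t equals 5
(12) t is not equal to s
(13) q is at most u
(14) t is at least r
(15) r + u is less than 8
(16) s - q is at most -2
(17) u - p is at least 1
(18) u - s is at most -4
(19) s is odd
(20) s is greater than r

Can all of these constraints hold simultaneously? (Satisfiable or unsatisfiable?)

Constraints 2, 7, 16, 17, and 18 give s − u ≥ 4, u − p ≥ 1, p − r ≥ -2, r − q ≥ -3, q − s ≥ 2.
Adding all 5 inequalities: the left sides telescope to 0, and the right sides sum to 4 + 1 + (-2) + (-3) + 2 = 2. So 0 ≥ 2, which is false.

Unsatisfiable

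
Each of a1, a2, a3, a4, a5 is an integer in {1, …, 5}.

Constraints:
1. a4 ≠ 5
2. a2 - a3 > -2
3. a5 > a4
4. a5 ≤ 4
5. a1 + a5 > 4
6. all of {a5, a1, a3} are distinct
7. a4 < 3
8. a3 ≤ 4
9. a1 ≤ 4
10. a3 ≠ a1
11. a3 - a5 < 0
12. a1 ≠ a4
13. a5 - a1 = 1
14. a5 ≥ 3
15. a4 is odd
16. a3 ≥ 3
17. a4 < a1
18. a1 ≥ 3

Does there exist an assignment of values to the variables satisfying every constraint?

Unsatisfiable

Constraints 4, 8, 9, 14, 16, and 18 confine each of a5, a1, a3 to the 2 values {3, 4}.
Constraint 6 requires all 3 of them to be distinct, but only 2 values are available — impossible by the pigeonhole principle.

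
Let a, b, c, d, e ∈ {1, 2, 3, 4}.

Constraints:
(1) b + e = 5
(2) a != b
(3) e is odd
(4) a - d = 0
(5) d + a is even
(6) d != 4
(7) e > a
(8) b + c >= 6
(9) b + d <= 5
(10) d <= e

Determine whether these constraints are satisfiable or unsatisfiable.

One satisfying assignment is a = 1, b = 2, c = 4, d = 1, e = 3.
For the less obvious constraints — constraint 1: b + e = 5; constraint 4: a - d = 0; constraint 8: b + c = 6 — and the others hold by inspection.

Satisfiable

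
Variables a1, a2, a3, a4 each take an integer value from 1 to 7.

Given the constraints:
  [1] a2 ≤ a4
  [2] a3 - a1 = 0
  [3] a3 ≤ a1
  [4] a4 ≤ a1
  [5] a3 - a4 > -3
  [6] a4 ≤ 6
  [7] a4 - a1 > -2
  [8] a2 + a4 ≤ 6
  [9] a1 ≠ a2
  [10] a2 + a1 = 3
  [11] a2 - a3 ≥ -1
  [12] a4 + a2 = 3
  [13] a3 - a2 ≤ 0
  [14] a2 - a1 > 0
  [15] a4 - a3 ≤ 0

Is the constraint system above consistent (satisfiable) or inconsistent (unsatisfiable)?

Unsatisfiable

Constraints 1, 3, 14, and 15 give a1 < a2, a2 ≤ a4, a4 ≤ a3, a3 ≤ a1. Chaining: a1 < a2 ≤ a4 ≤ a3 ≤ a1, which forces a1 < a1 — impossible.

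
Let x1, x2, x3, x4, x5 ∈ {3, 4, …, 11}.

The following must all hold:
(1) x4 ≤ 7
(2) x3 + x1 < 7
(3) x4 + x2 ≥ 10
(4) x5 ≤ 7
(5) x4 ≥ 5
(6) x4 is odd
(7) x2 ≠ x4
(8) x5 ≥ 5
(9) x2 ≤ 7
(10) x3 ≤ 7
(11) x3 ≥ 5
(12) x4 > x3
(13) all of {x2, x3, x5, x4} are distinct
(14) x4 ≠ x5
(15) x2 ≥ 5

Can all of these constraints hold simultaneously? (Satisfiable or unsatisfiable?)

Unsatisfiable

Constraints 1, 4, 5, 8, 9, 10, 11, and 15 confine each of x2, x3, x5, x4 to the 3 values {5, …, 7}.
Constraint 13 requires all 4 of them to be distinct, but only 3 values are available — impossible by the pigeonhole principle.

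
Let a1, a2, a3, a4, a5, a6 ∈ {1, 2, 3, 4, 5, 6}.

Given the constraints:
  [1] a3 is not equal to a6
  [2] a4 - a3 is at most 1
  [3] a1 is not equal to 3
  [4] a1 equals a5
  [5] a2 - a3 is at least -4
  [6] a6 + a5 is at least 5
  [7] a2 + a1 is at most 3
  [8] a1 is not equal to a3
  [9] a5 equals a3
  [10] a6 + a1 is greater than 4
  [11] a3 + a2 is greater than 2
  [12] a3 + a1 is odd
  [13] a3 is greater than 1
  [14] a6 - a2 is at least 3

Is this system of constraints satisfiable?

From constraints 4 and 9, a1 = a5 = a3, so a1 = a3. But constraint 8 says a1 ≠ a3. Contradiction.

Unsatisfiable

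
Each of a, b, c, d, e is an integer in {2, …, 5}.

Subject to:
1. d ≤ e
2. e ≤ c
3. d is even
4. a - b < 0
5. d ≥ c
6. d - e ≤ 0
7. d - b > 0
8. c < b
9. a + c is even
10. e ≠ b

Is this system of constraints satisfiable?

Unsatisfiable

Constraints 2, 6, 7, and 8 give e ≤ c, c < b, b < d, d ≤ e. Chaining: e ≤ c < b < d ≤ e, which forces e < e — impossible.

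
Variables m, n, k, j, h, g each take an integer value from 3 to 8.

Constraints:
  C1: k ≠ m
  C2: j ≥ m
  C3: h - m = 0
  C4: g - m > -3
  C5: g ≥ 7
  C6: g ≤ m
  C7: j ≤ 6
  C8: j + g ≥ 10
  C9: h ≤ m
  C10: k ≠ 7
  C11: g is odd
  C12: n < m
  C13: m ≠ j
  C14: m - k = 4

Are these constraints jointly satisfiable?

From constraints 5 and 6: m ≥ g and g ≥ 7, so m ≥ 7. From constraints 2 and 7: m ≤ j and j ≤ 6, so m ≤ 6. But 6 < 7, so no value of m works.

Unsatisfiable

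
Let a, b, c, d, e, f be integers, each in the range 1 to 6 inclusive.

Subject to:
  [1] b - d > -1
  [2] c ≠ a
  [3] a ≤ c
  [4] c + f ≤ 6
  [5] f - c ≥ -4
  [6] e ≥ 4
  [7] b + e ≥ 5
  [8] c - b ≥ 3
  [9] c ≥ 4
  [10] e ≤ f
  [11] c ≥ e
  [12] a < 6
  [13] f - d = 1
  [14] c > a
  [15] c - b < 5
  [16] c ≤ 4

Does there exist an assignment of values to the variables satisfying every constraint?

Unsatisfiable

From constraint 9: c ≥ 4. From constraints 6 and 10: f ≥ e ≥ 4. Hence c + f ≥ 8. But constraint 4 requires c + f ≤ 6, and 6 < 8. Contradiction.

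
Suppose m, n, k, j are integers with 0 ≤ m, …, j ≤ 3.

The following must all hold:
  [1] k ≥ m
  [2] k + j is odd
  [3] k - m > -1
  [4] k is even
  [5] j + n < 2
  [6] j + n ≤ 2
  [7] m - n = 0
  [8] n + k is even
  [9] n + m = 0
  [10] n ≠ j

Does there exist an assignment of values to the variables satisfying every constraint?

Satisfiable

Setting (m, n, k, j) = (0, 0, 0, 1) satisfies everything: constraint 3: k - m = 0; constraint 5: j + n = 1, and the others follow.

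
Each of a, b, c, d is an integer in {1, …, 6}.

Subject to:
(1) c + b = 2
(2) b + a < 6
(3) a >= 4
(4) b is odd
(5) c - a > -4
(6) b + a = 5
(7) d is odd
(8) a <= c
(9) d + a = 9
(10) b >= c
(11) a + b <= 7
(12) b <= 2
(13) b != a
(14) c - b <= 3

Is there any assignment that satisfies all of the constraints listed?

Unsatisfiable

From constraints 3 and 8: c ≥ a and a ≥ 4, so c ≥ 4. From constraints 10 and 12: c ≤ b and b ≤ 2, so c ≤ 2. But 2 < 4, so no value of c works.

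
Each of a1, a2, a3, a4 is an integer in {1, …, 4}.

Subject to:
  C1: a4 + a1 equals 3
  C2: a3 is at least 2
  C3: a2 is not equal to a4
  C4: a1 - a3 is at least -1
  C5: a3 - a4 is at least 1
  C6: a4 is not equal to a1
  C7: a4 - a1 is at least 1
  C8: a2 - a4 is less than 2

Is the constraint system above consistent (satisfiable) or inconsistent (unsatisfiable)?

Constraints 4, 5, and 7 give a3 − a4 ≥ 1, a4 − a1 ≥ 1, a1 − a3 ≥ -1.
Adding all 3 inequalities: the left sides telescope to 0, and the right sides sum to 1 + 1 + (-1) = 1. So 0 ≥ 1, which is false.

Unsatisfiable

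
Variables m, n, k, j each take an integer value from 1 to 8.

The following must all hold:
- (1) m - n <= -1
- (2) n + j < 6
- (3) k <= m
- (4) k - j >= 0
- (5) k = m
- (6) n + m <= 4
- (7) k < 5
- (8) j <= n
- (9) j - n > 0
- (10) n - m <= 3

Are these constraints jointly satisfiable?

Unsatisfiable

Constraints 1, 3, 4, and 9 give k ≤ m, m < n, n < j, j ≤ k. Chaining: k ≤ m < n < j ≤ k, which forces k < k — impossible.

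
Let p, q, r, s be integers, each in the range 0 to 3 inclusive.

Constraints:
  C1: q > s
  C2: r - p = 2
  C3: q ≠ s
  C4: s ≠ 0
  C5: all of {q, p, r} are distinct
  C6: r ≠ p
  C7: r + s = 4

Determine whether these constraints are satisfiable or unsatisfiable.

Satisfiable

Setting (p, q, r, s) = (1, 2, 3, 1) satisfies everything: constraint 2: r - p = 2; constraint 7: r + s = 4, and the others follow.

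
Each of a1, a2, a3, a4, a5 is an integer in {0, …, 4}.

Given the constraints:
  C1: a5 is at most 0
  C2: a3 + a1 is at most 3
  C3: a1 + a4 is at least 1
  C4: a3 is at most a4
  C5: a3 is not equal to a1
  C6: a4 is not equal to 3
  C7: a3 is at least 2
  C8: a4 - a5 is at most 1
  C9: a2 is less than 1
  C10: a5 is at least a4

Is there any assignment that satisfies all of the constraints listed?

Unsatisfiable

From constraints 4 and 7: a4 ≥ a3 and a3 ≥ 2, so a4 ≥ 2. From constraints 1 and 10: a4 ≤ a5 and a5 ≤ 0, so a4 ≤ 0. But 0 < 2, so no value of a4 works.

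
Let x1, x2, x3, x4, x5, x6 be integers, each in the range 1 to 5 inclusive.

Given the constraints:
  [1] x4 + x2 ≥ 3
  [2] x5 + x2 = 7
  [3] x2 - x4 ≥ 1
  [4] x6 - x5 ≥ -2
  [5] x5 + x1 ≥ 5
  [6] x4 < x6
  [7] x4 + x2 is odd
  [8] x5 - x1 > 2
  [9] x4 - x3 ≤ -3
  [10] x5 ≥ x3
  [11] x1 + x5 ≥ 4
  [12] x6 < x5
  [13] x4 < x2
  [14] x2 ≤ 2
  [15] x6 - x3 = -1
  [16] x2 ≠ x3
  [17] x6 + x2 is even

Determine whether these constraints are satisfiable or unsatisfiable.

Satisfiable

Setting (x1, x2, x3, x4, x5, x6) = (1, 2, 5, 1, 5, 4) satisfies everything: constraint 1: x4 + x2 = 3; constraint 2: x5 + x2 = 7; constraint 3: x2 - x4 = 1, and the others follow.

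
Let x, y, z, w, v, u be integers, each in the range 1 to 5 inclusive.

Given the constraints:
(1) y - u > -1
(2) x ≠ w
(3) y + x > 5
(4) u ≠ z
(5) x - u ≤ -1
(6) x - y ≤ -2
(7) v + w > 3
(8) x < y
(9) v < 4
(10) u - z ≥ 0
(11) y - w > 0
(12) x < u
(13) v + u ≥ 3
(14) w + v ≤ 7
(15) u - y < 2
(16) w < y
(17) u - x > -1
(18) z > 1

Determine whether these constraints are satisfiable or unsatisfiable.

Satisfiable

Try x = 3, y = 5, z = 3, w = 4, v = 1, u = 4.
Check constraint 1: y - u = 1; constraint 3: y + x = 8; constraint 5: x - u = -1. The remaining constraints are straightforward to verify.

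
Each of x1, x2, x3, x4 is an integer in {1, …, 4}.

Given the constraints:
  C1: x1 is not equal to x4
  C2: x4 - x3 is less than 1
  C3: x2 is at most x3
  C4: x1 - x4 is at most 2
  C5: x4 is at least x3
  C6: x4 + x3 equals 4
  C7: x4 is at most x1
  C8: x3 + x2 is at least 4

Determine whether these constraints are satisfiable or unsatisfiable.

Satisfiable

Try x1 = 4, x2 = 2, x3 = 2, x4 = 2.
Check constraint 2: x4 - x3 = 0; constraint 4: x1 - x4 = 2; constraint 6: x4 + x3 = 4. The remaining constraints are straightforward to verify.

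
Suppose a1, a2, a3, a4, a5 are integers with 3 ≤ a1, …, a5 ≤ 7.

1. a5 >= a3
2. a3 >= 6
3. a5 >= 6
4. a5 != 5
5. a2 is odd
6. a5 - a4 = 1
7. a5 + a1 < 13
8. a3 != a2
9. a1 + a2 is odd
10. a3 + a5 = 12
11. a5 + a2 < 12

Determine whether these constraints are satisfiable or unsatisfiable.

Satisfiable

Take a1 = 4, a2 = 5, a3 = 6, a4 = 5, a5 = 6. Then constraint 6: a5 - a4 = 1; constraint 7: a5 + a1 = 10; constraint 10: a3 + a5 = 12, and every other listed constraint is also met.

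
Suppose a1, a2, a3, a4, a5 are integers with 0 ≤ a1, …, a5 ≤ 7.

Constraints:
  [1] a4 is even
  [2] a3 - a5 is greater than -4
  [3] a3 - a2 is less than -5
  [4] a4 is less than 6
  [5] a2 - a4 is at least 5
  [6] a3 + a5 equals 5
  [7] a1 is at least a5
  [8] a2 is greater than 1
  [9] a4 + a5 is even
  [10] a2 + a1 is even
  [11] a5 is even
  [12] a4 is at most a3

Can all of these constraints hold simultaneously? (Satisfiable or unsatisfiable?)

Satisfiable

One satisfying assignment is a1 = 7, a2 = 7, a3 = 1, a4 = 0, a5 = 4.
For the less obvious constraints — constraint 2: a3 - a5 = -3; constraint 3: a3 - a2 = -6 — and the others hold by inspection.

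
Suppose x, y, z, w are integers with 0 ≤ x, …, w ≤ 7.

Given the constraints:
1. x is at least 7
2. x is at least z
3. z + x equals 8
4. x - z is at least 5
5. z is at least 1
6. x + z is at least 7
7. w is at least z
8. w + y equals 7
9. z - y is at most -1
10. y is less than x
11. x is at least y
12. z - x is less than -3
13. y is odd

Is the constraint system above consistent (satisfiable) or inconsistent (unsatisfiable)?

Satisfiable

Take x = 7, y = 3, z = 1, w = 4. Then constraint 3: z + x = 8; constraint 4: x - z = 6; constraint 6: x + z = 8, and every other listed constraint is also met.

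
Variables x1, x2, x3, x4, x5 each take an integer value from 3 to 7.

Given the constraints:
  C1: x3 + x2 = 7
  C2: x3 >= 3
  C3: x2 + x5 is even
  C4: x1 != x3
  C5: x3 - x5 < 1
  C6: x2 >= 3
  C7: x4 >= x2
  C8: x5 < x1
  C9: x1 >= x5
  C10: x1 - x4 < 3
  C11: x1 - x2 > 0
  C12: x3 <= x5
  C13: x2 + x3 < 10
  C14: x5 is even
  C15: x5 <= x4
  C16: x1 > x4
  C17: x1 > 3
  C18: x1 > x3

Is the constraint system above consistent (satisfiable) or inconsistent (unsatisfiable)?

Try x1 = 7, x2 = 4, x3 = 3, x4 = 6, x5 = 4.
Check constraint 1: x3 + x2 = 7; constraint 5: x3 - x5 = -1. The remaining constraints are straightforward to verify.

Satisfiable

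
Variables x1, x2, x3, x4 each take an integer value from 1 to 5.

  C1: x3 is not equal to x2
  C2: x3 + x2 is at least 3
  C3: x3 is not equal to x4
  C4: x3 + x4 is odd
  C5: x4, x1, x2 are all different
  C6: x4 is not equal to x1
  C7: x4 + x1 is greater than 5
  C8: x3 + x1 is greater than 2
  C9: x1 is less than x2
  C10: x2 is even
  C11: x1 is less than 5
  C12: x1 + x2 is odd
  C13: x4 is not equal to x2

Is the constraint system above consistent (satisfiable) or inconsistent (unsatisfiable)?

One satisfying assignment is x1 = 1, x2 = 2, x3 = 4, x4 = 5.
For the less obvious constraints — constraint 2: x3 + x2 = 6; constraint 7: x4 + x1 = 6 — and the others hold by inspection.

Satisfiable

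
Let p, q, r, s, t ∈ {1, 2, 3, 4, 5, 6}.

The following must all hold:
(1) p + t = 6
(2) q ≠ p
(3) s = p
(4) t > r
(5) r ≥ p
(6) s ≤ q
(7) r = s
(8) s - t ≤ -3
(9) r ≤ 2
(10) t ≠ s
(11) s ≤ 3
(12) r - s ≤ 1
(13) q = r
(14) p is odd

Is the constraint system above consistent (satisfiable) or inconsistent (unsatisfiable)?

From constraints 3, 7, and 13, q = r = s = p, so q = p. But constraint 2 says q ≠ p. Contradiction.

Unsatisfiable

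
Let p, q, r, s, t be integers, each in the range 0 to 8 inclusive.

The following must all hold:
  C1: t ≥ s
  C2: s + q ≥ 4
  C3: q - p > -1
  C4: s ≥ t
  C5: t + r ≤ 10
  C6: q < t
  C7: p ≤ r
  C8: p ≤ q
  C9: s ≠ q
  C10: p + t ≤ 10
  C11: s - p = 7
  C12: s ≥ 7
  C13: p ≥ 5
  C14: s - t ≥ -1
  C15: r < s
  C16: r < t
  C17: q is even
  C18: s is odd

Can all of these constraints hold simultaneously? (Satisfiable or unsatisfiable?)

Unsatisfiable

From constraints 1 and 12: t ≥ s ≥ 7. From constraints 7 and 13: r ≥ p ≥ 5. Hence t + r ≥ 12. But constraint 5 requires t + r ≤ 10, and 10 < 12. Contradiction.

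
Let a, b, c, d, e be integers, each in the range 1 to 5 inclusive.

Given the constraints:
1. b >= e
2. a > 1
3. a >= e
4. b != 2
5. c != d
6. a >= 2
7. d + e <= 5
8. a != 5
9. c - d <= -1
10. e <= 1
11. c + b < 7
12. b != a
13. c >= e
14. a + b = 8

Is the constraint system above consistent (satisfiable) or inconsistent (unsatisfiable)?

Take a = 3, b = 5, c = 1, d = 3, e = 1. Then constraint 7: d + e = 4; constraint 9: c - d = -2, and every other listed constraint is also met.

Satisfiable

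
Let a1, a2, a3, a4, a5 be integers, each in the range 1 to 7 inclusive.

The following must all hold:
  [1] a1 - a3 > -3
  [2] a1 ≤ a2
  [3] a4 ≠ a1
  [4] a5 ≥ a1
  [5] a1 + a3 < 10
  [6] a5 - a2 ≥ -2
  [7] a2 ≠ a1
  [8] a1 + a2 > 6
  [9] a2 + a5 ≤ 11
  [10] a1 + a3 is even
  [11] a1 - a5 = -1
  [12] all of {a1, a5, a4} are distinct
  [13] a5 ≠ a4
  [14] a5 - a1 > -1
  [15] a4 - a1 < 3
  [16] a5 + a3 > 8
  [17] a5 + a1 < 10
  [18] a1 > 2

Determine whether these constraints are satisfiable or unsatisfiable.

Try a1 = 3, a2 = 5, a3 = 5, a4 = 5, a5 = 4.
Check constraint 1: a1 - a3 = -2; constraint 5: a1 + a3 = 8. The remaining constraints are straightforward to verify.

Satisfiable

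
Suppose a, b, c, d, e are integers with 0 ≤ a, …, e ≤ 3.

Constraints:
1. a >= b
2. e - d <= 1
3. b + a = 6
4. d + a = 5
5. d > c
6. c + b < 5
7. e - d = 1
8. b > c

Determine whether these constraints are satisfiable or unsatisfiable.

Satisfiable

Try a = 3, b = 3, c = 1, d = 2, e = 3.
Check constraint 2: e - d = 1; constraint 3: b + a = 6. The remaining constraints are straightforward to verify.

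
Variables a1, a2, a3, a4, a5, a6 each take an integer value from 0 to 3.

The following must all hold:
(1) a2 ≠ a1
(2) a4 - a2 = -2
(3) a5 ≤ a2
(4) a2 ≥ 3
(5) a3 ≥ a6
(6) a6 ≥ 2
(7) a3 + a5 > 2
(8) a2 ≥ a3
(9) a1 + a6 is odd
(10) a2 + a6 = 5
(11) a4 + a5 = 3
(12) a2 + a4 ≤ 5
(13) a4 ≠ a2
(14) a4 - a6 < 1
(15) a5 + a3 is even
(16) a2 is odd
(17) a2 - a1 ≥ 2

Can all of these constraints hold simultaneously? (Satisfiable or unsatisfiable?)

The assignment a1 = 1, a2 = 3, a3 = 2, a4 = 1, a5 = 2, a6 = 2 works:
  constraint 2 holds since a4 - a2 = -2.
  constraint 7 holds since a3 + a5 = 4.
  constraint 10 holds since a2 + a6 = 5.
The rest check out directly.

Satisfiable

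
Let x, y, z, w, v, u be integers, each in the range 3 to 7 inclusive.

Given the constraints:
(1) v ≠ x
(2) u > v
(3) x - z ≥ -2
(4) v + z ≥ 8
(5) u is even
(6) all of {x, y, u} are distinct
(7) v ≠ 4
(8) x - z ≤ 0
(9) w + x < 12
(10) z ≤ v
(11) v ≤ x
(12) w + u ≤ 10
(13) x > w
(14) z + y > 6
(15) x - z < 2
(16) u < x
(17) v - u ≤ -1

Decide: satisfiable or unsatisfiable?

Unsatisfiable

Constraints 8, 10, 16, and 17 give x ≤ z, z ≤ v, v < u, u < x. Chaining: x ≤ z ≤ v < u < x, which forces x < x — impossible.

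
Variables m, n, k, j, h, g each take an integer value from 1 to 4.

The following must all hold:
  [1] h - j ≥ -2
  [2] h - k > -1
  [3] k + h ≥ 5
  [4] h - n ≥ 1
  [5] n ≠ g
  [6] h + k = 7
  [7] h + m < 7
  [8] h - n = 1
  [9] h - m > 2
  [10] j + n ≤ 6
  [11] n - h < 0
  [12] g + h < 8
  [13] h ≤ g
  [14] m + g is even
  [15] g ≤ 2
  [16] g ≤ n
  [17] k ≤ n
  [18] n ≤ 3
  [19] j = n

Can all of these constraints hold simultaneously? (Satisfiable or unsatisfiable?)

Unsatisfiable

From constraints 13 and 15: h ≤ g ≤ 2. From constraints 17 and 18: k ≤ n ≤ 3. Hence h + k ≤ 5. But constraint 6 requires h + k = 7, and 7 > 5. Contradiction.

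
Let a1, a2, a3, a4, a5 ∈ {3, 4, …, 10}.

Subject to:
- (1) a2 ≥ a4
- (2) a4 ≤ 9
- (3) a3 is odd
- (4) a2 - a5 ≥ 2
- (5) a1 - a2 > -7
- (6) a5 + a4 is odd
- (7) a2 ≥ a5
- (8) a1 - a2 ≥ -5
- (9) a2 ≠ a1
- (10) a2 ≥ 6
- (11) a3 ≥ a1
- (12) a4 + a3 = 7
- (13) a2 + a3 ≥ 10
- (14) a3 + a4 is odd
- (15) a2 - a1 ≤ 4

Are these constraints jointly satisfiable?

Satisfiable

Setting (a1, a2, a3, a4, a5) = (3, 7, 3, 4, 3) satisfies everything: constraint 4: a2 - a5 = 4; constraint 5: a1 - a2 = -4; constraint 8: a1 - a2 = -4, and the others follow.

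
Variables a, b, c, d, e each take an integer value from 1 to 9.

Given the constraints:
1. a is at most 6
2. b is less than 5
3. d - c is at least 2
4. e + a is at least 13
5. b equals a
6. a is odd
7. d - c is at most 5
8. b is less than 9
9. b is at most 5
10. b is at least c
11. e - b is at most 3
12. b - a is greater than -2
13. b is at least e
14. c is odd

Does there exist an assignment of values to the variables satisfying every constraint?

From constraints 9 and 13: e ≤ b ≤ 5. From constraint 1: a ≤ 6. Hence e + a ≤ 11. But constraint 4 requires e + a ≥ 13, and 13 > 11. Contradiction.

Unsatisfiable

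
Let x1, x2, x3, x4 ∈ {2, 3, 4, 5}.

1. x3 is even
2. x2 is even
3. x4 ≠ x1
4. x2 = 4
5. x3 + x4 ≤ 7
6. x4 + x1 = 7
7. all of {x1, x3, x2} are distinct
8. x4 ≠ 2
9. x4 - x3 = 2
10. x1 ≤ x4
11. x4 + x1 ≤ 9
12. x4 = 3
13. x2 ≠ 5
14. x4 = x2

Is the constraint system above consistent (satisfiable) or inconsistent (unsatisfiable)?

Unsatisfiable

Constraint 12 fixes x4 = 3 and constraint 4 fixes x2 = 4, but constraint 14 requires x4 = x2. Since 3 ≠ 4, contradiction.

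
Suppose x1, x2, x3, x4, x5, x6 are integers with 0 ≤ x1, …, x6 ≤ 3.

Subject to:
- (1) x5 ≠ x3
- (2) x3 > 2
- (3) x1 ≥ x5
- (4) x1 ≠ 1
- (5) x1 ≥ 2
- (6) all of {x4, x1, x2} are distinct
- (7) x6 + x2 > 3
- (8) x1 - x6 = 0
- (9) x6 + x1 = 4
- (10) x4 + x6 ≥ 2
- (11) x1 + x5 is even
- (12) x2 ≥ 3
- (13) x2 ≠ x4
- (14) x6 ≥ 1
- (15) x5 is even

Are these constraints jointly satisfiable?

Satisfiable

The assignment x1 = 2, x2 = 3, x3 = 3, x4 = 0, x5 = 0, x6 = 2 works:
  constraint 7 holds since x6 + x2 = 5.
  constraint 8 holds since x1 - x6 = 0.
The rest check out directly.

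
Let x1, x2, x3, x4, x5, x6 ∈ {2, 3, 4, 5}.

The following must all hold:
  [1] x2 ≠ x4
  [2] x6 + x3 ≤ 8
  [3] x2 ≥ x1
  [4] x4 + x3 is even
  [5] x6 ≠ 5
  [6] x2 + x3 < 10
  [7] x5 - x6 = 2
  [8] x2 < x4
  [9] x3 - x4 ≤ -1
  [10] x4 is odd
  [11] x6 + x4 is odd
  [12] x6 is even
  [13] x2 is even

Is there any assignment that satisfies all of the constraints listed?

Satisfiable

Setting (x1, x2, x3, x4, x5, x6) = (4, 4, 3, 5, 4, 2) satisfies everything: constraint 2: x6 + x3 = 5; constraint 6: x2 + x3 = 7, and the others follow.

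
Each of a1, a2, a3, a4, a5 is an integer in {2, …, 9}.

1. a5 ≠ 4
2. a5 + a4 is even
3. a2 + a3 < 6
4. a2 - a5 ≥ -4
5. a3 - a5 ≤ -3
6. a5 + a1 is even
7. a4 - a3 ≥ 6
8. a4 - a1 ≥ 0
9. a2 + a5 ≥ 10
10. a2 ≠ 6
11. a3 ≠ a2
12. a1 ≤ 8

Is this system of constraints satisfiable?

Satisfiable

Take a1 = 7, a2 = 3, a3 = 2, a4 = 9, a5 = 7. Then constraint 3: a2 + a3 = 5; constraint 4: a2 - a5 = -4, and every other listed constraint is also met.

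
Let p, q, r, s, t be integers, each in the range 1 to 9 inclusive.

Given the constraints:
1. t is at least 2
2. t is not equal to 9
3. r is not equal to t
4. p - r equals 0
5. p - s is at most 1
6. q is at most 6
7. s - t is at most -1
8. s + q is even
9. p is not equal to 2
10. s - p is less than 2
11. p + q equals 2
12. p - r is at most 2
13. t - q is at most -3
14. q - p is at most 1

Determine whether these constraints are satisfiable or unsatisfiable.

Constraints 5, 7, 13, and 14 give t − s ≥ 1, s − p ≥ -1, p − q ≥ -1, q − t ≥ 3.
Adding all 4 inequalities: the left sides telescope to 0, and the right sides sum to 1 + (-1) + (-1) + 3 = 2. So 0 ≥ 2, which is false.

Unsatisfiable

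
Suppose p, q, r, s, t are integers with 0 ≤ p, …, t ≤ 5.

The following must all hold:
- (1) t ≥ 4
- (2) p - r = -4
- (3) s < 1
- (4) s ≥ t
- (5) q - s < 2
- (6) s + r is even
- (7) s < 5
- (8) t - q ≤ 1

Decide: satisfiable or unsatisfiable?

From constraints 1 and 4: s ≥ t and t ≥ 4, so s ≥ 4. From constraint 3: s ≤ 0. But 0 < 4, so no value of s works.

Unsatisfiable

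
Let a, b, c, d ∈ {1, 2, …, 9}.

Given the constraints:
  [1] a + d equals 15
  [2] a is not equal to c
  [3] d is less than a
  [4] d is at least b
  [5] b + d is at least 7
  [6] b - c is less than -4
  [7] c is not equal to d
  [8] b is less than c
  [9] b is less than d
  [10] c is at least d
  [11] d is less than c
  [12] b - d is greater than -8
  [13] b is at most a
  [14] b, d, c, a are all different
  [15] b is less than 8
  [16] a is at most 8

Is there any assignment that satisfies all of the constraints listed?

One satisfying assignment is a = 8, b = 2, c = 9, d = 7.
For the less obvious constraints — constraint 1: a + d = 15; constraint 5: b + d = 9; constraint 6: b - c = -7 — and the others hold by inspection.

Satisfiable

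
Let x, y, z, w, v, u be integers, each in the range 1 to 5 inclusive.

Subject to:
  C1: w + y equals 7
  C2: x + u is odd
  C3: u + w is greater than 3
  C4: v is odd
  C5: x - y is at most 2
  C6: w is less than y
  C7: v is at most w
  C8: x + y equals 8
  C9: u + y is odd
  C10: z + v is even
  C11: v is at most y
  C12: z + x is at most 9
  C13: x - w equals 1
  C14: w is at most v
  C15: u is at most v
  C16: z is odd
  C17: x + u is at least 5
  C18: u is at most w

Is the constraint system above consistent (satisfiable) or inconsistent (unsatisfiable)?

Setting (x, y, z, w, v, u) = (4, 4, 3, 3, 3, 3) satisfies everything: constraint 1: w + y = 7; constraint 3: u + w = 6, and the others follow.

Satisfiable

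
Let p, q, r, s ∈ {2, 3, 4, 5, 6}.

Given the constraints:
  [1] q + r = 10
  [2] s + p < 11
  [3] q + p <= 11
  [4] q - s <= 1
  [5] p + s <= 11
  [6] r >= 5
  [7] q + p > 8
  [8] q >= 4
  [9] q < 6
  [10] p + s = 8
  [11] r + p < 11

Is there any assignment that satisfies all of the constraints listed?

The assignment p = 4, q = 5, r = 5, s = 4 works:
  constraint 1 holds since q + r = 10.
  constraint 2 holds since s + p = 8.
  constraint 3 holds since q + p = 9.
The rest check out directly.

Satisfiable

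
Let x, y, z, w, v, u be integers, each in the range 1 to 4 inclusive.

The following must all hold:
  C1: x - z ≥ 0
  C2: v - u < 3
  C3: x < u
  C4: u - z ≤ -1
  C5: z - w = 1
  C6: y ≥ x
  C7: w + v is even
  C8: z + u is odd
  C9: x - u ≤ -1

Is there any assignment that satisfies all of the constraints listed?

Unsatisfiable

Constraints 1, 4, and 9 give x − z ≥ 0, z − u ≥ 1, u − x ≥ 1.
Adding all 3 inequalities: the left sides telescope to 0, and the right sides sum to 0 + 1 + 1 = 2. So 0 ≥ 2, which is false.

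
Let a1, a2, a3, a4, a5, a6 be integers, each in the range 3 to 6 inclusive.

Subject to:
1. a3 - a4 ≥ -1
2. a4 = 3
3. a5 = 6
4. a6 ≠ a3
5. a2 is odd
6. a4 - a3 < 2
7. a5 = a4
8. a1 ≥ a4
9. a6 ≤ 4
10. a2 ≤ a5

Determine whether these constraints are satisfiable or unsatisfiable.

Unsatisfiable

Constraint 3 fixes a5 = 6 and constraint 2 fixes a4 = 3, but constraint 7 requires a5 = a4. Since 6 ≠ 3, contradiction.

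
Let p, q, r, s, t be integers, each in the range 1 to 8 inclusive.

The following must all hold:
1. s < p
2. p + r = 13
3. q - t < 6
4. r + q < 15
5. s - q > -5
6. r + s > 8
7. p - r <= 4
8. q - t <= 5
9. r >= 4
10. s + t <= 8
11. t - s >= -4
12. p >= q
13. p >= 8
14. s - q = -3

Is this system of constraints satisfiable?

Setting (p, q, r, s, t) = (8, 7, 5, 4, 3) satisfies everything: constraint 2: p + r = 13; constraint 3: q - t = 4, and the others follow.

Satisfiable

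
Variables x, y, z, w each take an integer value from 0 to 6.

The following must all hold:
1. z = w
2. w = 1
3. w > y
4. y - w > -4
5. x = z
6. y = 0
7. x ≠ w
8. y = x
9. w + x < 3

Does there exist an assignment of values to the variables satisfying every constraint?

Constraint 6 fixes y = 0 and constraint 2 fixes w = 1. Constraints 1, 5, and 8 give y = x = z = w, so y = w. But 0 ≠ 1 — contradiction.

Unsatisfiable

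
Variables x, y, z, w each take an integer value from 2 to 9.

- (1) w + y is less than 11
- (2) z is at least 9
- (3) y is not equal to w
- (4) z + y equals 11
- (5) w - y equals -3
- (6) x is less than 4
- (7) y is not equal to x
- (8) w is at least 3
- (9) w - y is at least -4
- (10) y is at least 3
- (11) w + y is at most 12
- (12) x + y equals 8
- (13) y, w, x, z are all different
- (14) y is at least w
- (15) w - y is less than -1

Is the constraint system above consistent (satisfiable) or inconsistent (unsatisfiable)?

Unsatisfiable

From constraint 2: z ≥ 9. From constraints 8 and 14: y ≥ w ≥ 3. Hence z + y ≥ 12. But constraint 4 requires z + y = 11, and 11 < 12. Contradiction.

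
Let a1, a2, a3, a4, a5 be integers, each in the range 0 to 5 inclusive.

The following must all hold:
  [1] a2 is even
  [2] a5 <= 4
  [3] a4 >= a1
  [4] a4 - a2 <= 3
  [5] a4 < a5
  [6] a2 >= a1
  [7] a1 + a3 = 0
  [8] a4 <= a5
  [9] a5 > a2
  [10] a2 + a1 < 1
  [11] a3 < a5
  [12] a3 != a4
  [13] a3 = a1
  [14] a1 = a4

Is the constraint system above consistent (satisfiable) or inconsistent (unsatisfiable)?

Unsatisfiable

From constraints 13 and 14, a3 = a1 = a4, so a3 = a4. But constraint 12 says a3 ≠ a4. Contradiction.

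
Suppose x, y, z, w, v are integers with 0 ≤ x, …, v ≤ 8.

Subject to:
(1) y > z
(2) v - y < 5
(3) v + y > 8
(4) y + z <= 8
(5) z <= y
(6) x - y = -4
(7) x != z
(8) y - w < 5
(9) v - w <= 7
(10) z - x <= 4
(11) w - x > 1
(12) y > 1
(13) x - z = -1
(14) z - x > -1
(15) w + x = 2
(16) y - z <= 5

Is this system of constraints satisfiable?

Take x = 0, y = 4, z = 1, w = 2, v = 6. Then constraint 2: v - y = 2; constraint 3: v + y = 10; constraint 4: y + z = 5, and every other listed constraint is also met.

Satisfiable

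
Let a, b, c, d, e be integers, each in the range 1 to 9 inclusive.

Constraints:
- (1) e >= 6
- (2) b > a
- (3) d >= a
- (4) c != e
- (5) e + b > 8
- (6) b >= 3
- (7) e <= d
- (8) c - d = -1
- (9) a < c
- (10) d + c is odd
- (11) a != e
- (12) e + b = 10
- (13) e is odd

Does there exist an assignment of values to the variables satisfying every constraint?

Satisfiable

Try a = 2, b = 3, c = 6, d = 7, e = 7.
Check constraint 5: e + b = 10; constraint 8: c - d = -1; constraint 12: e + b = 10. The remaining constraints are straightforward to verify.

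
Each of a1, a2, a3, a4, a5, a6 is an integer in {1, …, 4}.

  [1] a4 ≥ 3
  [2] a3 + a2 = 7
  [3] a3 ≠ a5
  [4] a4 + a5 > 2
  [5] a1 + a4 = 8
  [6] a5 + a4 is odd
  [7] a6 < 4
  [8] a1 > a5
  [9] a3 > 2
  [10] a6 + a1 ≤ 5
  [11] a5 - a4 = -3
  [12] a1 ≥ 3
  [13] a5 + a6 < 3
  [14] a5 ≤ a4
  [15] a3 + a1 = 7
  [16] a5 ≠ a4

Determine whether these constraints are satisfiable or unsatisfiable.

The assignment a1 = 4, a2 = 4, a3 = 3, a4 = 4, a5 = 1, a6 = 1 works:
  constraint 2 holds since a3 + a2 = 7.
  constraint 4 holds since a4 + a5 = 5.
  constraint 5 holds since a1 + a4 = 8.
The rest check out directly.

Satisfiable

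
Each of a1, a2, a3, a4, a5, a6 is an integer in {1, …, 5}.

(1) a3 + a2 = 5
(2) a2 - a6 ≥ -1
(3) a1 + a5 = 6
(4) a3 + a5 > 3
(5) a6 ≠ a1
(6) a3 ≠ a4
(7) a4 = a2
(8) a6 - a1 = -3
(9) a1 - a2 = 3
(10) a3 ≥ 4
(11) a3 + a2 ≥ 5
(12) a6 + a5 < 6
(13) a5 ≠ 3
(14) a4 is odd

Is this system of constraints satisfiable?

Satisfiable

Try a1 = 4, a2 = 1, a3 = 4, a4 = 1, a5 = 2, a6 = 1.
Check constraint 1: a3 + a2 = 5; constraint 2: a2 - a6 = 0; constraint 3: a1 + a5 = 6. The remaining constraints are straightforward to verify.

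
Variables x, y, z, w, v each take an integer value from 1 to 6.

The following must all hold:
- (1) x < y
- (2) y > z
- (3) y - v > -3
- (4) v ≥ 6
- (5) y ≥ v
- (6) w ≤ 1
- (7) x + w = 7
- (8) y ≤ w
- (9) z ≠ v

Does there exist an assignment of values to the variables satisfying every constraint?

From constraints 4 and 5: y ≥ v and v ≥ 6, so y ≥ 6. From constraints 6 and 8: y ≤ w and w ≤ 1, so y ≤ 1. But 1 < 6, so no value of y works.

Unsatisfiable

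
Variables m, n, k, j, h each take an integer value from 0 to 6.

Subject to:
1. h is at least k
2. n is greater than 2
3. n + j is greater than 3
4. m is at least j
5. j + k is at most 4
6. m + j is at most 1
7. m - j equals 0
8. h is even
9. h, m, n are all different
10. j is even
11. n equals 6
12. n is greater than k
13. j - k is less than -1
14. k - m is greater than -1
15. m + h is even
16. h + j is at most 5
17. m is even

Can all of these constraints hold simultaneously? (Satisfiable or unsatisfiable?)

Satisfiable

One satisfying assignment is m = 0, n = 6, k = 2, j = 0, h = 4.
For the less obvious constraints — constraint 3: n + j = 6; constraint 5: j + k = 2; constraint 6: m + j = 0 — and the others hold by inspection.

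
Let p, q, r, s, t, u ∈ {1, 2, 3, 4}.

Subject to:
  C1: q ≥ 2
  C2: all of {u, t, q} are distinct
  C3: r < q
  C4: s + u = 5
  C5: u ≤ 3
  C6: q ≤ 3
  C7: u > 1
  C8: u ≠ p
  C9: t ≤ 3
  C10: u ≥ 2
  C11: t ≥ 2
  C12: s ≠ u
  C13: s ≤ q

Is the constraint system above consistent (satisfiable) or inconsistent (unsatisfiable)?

Unsatisfiable

Constraints 1, 5, 6, 9, 10, and 11 confine each of u, t, q to the 2 values {2, 3}.
Constraint 2 requires all 3 of them to be distinct, but only 2 values are available — impossible by the pigeonhole principle.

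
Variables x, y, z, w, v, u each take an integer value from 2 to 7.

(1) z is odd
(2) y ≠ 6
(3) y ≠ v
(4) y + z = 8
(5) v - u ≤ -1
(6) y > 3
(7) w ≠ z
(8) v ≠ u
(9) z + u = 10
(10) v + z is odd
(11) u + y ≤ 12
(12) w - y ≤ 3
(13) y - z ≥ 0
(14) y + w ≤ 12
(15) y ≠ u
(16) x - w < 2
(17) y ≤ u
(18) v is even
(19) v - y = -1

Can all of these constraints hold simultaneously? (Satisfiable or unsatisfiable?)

Satisfiable

One satisfying assignment is x = 5, y = 5, z = 3, w = 6, v = 4, u = 7.
For the less obvious constraints — constraint 4: y + z = 8; constraint 5: v - u = -3; constraint 9: z + u = 10 — and the others hold by inspection.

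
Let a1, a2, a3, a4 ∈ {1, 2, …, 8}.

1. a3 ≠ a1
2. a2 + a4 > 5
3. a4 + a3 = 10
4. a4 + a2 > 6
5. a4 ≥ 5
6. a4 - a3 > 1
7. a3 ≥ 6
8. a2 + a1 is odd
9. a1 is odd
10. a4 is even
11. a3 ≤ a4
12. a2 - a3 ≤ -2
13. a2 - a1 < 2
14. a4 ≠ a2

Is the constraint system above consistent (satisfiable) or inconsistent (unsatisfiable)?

Unsatisfiable

From constraint 5: a4 ≥ 5. From constraint 7: a3 ≥ 6. Hence a4 + a3 ≥ 11. But constraint 3 requires a4 + a3 = 10, and 10 < 11. Contradiction.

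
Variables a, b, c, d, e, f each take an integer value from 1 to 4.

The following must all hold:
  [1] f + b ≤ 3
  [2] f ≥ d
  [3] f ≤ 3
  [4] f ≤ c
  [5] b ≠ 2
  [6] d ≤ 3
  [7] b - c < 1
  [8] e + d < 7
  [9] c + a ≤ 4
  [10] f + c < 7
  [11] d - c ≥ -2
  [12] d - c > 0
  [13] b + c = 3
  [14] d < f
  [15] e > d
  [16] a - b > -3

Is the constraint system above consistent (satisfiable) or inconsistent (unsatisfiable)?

Constraints 4, 12, and 14 give f ≤ c, c < d, d < f. Chaining: f ≤ c < d < f, which forces f < f — impossible.

Unsatisfiable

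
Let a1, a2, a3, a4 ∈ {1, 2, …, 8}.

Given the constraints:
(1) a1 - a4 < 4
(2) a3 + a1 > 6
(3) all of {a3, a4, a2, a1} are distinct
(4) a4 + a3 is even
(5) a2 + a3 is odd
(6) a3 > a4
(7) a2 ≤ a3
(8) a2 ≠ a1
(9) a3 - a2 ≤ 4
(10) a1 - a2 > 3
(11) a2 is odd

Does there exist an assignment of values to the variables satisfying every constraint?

Take a1 = 5, a2 = 1, a3 = 4, a4 = 2. Then constraint 1: a1 - a4 = 3; constraint 2: a3 + a1 = 9, and every other listed constraint is also met.

Satisfiable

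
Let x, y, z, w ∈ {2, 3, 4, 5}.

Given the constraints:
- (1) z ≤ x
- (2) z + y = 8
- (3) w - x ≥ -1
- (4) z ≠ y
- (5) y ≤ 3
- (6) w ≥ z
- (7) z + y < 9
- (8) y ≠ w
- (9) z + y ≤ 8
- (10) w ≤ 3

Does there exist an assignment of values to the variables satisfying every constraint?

From constraints 6 and 10: z ≤ w ≤ 3. From constraint 5: y ≤ 3. Hence z + y ≤ 6. But constraint 2 requires z + y = 8, and 8 > 6. Contradiction.

Unsatisfiable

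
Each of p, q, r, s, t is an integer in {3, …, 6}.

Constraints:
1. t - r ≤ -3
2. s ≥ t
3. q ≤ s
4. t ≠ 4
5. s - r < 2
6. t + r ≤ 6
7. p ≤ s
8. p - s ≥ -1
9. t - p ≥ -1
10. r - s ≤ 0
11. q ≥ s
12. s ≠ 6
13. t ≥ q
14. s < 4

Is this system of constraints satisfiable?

Unsatisfiable

Constraints 1, 8, 9, and 10 give t − p ≥ -1, p − s ≥ -1, s − r ≥ 0, r − t ≥ 3.
Adding all 4 inequalities: the left sides telescope to 0, and the right sides sum to (-1) + (-1) + 0 + 3 = 1. So 0 ≥ 1, which is false.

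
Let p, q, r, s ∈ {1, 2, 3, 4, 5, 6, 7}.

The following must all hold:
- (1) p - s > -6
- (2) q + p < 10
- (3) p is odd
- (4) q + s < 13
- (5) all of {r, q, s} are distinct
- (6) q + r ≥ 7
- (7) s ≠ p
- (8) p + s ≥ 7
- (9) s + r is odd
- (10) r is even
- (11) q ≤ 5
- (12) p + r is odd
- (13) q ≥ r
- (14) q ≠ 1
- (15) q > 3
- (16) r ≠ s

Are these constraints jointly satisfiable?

Satisfiable

The assignment p = 3, q = 5, r = 4, s = 7 works:
  constraint 1 holds since p - s = -4.
  constraint 2 holds since q + p = 8.
  constraint 4 holds since q + s = 12.
The rest check out directly.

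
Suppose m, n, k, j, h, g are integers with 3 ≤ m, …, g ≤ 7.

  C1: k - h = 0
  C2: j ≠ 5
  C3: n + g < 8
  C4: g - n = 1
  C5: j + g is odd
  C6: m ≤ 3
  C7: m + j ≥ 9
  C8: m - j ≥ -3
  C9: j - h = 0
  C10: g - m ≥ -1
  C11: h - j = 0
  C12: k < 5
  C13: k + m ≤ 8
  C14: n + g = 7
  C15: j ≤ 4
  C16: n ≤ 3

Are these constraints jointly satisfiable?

Unsatisfiable

From constraint 6: m ≤ 3. From constraint 15: j ≤ 4. Hence m + j ≤ 7. But constraint 7 requires m + j ≥ 9, and 9 > 7. Contradiction.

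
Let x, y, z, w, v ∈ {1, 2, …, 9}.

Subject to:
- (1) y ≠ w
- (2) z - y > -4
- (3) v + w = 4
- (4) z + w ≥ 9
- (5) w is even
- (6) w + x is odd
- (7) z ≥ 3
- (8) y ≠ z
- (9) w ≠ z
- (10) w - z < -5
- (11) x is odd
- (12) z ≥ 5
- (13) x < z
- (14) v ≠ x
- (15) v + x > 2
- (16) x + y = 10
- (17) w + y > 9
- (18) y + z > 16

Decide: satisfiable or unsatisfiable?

Try x = 1, y = 9, z = 8, w = 2, v = 2.
Check constraint 2: z - y = -1; constraint 3: v + w = 4; constraint 4: z + w = 10. The remaining constraints are straightforward to verify.

Satisfiable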